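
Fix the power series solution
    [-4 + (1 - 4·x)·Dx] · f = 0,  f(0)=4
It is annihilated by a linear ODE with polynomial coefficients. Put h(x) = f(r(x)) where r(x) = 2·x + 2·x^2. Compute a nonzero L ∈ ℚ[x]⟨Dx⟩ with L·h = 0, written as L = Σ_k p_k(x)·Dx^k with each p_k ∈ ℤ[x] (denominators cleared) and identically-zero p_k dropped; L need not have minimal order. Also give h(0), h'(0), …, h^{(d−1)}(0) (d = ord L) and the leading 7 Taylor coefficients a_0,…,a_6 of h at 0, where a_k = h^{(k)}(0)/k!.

f: a_k = 4, 16, 64, 256, 1024, 4096, 16384, …
Substitute x→r, Dx→(1/r')Dx; clear ⇒ L₀.
L = (8 + 16·x) + (-1 + 8·x + 8·x^2)·Dx  (order 1).
h: a_k = 4, 32, 288, 2560, 22784, 202752, 1804288, …
ICs: h(0) = 4.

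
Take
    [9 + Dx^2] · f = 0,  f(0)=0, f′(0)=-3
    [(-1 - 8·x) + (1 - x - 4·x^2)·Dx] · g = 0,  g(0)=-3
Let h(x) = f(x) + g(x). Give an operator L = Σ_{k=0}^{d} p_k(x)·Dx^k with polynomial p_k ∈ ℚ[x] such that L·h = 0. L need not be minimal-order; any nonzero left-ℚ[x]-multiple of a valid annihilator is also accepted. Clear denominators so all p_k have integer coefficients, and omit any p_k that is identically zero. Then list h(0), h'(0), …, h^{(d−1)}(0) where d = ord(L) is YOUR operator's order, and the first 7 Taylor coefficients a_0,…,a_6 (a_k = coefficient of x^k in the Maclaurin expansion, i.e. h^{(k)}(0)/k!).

f: a_k = 0, -3, 0, 9/2, 0, -81/40, 0, …
g: a_k = -3, -3, -15, -27, -87, -195, -543, …
L₀ := lclm(L_f,L_g); ord L₀ ≤ 2+1.
L = (-567 - 4806·x - 3321·x^2 - 9936·x^3 - 6480·x^4 - 10368·x^5) + (171 - 117·x - 441·x^2 + 135·x^3 - 540·x^4 - 3888·x^5 - 5184·x^6)·Dx + (-63 - 534·x - 369·x^2 - 1104·x^3 - 720·x^4 - 1152·x^5)·Dx^2 + (19 - 13·x - 49·x^2 + 15·x^3 - 60·x^4 - 432·x^5 - 576·x^6)·Dx^3  (order 3).
h: a_k = -3, -6, -15, -45/2, -87, -7881/40, -543, …
ICs: h(0) = -3, h′(0) = -6, h′′(0) = -30.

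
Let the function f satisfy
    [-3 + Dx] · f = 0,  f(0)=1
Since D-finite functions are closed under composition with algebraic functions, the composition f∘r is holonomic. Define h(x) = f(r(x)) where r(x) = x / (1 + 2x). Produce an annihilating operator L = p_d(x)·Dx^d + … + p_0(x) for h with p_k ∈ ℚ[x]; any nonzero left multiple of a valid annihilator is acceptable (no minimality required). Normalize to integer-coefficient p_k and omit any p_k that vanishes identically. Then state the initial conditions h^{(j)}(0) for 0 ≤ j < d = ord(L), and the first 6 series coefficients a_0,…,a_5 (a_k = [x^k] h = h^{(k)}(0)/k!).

L = -3 + (1 + 4·x + 4·x^2)·Dx  (order 1).
h: a_k = 1, 3, -3/2, -3/2, 51/8, -519/40, …
ICs: h(0) = 1.

f: a_k = 1, 3, 9/2, 9/2, 27/8, 81/40, …
Change of var in L_f (x↦r) gives L₀.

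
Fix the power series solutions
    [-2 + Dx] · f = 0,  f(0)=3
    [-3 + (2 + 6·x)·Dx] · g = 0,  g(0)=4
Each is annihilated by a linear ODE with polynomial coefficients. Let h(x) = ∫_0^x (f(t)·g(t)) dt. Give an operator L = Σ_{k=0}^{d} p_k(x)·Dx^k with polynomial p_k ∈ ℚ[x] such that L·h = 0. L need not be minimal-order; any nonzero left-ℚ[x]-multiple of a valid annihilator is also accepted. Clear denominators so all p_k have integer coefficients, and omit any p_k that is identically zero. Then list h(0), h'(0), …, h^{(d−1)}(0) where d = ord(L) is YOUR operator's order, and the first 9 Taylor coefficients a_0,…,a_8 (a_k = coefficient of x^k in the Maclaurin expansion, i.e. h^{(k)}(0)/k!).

L = (-7 - 12·x)·Dx + (2 + 6·x)·Dx^2  (order 2).
h: a_k = 0, 12, 21, 31/2, 181/16, 241/160, 13279/1920, -276497/26880, 9930589/430080, …
ICs: h(0) = 0, h′(0) = 12.

f: a_k = 3, 6, 6, 4, 2, 4/5, 4/15, 8/105, 2/105, …
g: a_k = 4, 6, -9/2, 27/4, -405/32, 1701/64, -15309/256, 72171/512, -2814669/8192, …
h₀=f·g: eliminate ⇒ L₀, order ≤ 1·1.
h=∫₀ˣh₀: take L = L₀·Dx.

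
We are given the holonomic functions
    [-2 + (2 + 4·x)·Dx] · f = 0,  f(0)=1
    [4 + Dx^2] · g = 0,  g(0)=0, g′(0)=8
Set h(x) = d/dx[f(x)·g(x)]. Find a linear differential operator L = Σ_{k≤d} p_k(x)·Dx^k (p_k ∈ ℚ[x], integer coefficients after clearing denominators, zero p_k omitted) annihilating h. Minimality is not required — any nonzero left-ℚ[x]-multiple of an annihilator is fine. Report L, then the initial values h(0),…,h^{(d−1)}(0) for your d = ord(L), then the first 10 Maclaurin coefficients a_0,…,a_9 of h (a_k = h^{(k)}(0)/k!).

L = (53 + 288·x + 544·x^2 + 512·x^3 + 256·x^4) + (-2 - 36·x - 96·x^2 - 64·x^3)·Dx + (7 + 44·x + 108·x^2 + 128·x^3 + 64·x^4)·Dx^2  (order 2).
h: a_k = 8, 16, -28, -16/3, -19/3, 162/5, -983/18, 30908/315, -185275/1008, 1568353/4536, …
ICs: h(0) = 8, h′(0) = 16.

f: a_k = 1, 1, -1/2, 1/2, -5/8, 7/8, -21/16, 33/16, -429/128, 715/128, …
g: a_k = 0, 8, 0, -16/3, 0, 16/15, 0, -32/315, 0, 16/2835, …
h₀=f·g: eliminate ⇒ L₀, order ≤ 1·2.
Derive L from L₀ (diff closure).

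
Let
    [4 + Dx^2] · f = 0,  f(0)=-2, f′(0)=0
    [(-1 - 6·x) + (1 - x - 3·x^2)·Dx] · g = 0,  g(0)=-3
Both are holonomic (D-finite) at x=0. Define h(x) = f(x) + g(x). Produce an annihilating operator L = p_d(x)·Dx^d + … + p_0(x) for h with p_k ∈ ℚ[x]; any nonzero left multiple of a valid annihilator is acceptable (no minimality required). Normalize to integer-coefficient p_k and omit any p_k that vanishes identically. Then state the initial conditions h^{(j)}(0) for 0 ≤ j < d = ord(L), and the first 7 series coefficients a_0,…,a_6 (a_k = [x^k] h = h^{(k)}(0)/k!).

L = (-92 - 608·x - 512·x^2 - 1104·x^3 - 360·x^4 - 432·x^5) + (24 - 4·x - 24·x^2 - 80·x^3 - 180·x^4 - 216·x^5 - 216·x^6)·Dx + (-23 - 152·x - 128·x^2 - 276·x^3 - 90·x^4 - 108·x^5)·Dx^2 + (6 - x - 6·x^2 - 20·x^3 - 45·x^4 - 54·x^5 - 54·x^6)·Dx^3  (order 3).
h: a_k = -5, -3, -8, -21, -175/3, -120, -13087/45, …
ICs: h(0) = -5, h′(0) = -3, h′′(0) = -16.

f: a_k = -2, 0, 4, 0, -4/3, 0, 8/45, …
g: a_k = -3, -3, -12, -21, -57, -120, -291, …
h₀=f+g: left-lcm gives L₀, ord ≤ 3.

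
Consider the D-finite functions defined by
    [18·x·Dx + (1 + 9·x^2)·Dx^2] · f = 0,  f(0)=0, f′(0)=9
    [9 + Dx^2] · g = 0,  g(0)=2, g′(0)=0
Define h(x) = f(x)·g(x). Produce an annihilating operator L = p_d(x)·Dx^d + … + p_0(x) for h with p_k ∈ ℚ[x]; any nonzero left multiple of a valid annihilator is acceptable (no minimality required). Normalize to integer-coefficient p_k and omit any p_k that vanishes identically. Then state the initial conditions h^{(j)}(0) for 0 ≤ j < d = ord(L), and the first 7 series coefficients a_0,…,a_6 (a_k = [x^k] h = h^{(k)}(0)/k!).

f: a_k = 0, 9, 0, -27, 0, 729/5, 0, …
g: a_k = 2, 0, -9, 0, 27/4, 0, -81/40, …
f·g: L₀ = L_f ⊗_s L_g, ord ≤ 2·2.
L = (810 + 18954·x^2 + 72171·x^4 + 236196·x^6 + 531441·x^8) + (972·x + 14580·x^3 + 78732·x^5 + 236196·x^7)·Dx + (108 + 2592·x^2 + 13122·x^4 + 52488·x^6 + 118098·x^8)·Dx^2 + (108·x + 1620·x^3 + 8748·x^5 + 26244·x^7)·Dx^3 + (2 + 54·x^2 + 567·x^4 + 2916·x^6 + 6561·x^8)·Dx^4  (order 4).
h: a_k = 0, 18, 0, -135, 0, 11907/20, 0, …
ICs: h(0) = 0, h′(0) = 18, h′′(0) = 0, h′′′(0) = -810.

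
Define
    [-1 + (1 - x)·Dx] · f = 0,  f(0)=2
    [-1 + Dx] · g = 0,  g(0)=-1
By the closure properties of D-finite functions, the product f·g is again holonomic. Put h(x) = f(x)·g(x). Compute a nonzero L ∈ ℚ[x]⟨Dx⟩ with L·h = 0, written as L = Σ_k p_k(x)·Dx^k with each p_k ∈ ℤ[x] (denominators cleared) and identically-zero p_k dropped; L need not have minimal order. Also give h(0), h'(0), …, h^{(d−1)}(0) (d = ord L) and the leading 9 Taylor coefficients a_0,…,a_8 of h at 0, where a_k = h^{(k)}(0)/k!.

f: a_k = 2, 2, 2, 2, 2, 2, 2, 2, 2, …
g: a_k = -1, -1, -1/2, -1/6, -1/24, -1/120, -1/720, -1/5040, -1/40320, …
f·g: L₀ = L_f ⊗_s L_g, ord ≤ 1·1.
L = (2 - x) + (-1 + x)·Dx  (order 1).
h: a_k = -2, -4, -5, -16/3, -65/12, -163/30, -1957/360, -685/126, -109601/20160, …
ICs: h(0) = -2.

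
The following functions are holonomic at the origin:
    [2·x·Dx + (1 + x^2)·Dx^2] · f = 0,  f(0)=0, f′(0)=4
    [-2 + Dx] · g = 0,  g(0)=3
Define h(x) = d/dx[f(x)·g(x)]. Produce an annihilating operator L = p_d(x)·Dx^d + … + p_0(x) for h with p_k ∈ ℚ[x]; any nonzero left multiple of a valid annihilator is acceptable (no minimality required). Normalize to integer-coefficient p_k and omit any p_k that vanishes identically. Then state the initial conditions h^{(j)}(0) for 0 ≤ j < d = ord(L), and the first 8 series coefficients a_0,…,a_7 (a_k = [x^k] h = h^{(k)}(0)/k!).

f: a_k = 0, 4, 0, -4/3, 0, 4/5, 0, -4/7, …
g: a_k = 3, 6, 6, 4, 2, 4/5, 4/15, 8/105, …
L₀ := L_f ⊗_s L_g (sym. prod.), ord ≤ 2.
h=h₀': d/dx-closure on L₀ ⇒ L.
L = (2 - 8·x + 14·x^2 - 8·x^3 + 4·x^4) + (-3 + 6·x - 11·x^2 + 6·x^3 - 4·x^4)·Dx + (1 - x + 2·x^2 - x^3 + x^4)·Dx^2  (order 2).
h: a_k = 12, 48, 60, 32, 12, 16, 52/5, -832/105, …
ICs: h(0) = 12, h′(0) = 48.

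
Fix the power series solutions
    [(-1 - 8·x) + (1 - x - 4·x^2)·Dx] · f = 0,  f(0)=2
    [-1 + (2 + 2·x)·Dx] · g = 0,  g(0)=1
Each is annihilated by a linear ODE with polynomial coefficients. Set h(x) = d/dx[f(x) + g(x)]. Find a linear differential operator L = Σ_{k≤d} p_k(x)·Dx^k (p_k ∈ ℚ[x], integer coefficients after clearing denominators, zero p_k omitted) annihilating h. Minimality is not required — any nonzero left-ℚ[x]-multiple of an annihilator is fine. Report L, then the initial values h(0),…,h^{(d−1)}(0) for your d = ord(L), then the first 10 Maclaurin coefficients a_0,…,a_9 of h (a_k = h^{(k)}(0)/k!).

L = (-138 - 1110·x - 2208·x^2 - 3648·x^3 - 1920·x^4) + (-213 - 2334·x - 6429·x^2 - 12816·x^3 - 14352·x^4 - 5760·x^5)·Dx + (42 + 150·x + 246·x^2 - 598·x^3 - 2880·x^4 - 3424·x^5 - 1280·x^6)·Dx^2  (order 2).
h: a_k = 5/2, 79/4, 867/16, 7419/32, 166435/256, 1112001/512, 12644583/2048, 76349011/4096, 3455195427/65536, 19894096005/131072, …
ICs: h(0) = 5/2, h′(0) = 79/4.

f: a_k = 2, 2, 10, 18, 58, 130, 362, 882, 2330, 5858, …
g: a_k = 1, 1/2, -1/8, 1/16, -5/128, 7/256, -21/1024, 33/2048, -429/32768, 715/65536, …
Sum ⇒ L₀ = lclm(L_f,L_g) in ℚ(x)⟨Dx⟩.
Derive L from L₀ (diff closure).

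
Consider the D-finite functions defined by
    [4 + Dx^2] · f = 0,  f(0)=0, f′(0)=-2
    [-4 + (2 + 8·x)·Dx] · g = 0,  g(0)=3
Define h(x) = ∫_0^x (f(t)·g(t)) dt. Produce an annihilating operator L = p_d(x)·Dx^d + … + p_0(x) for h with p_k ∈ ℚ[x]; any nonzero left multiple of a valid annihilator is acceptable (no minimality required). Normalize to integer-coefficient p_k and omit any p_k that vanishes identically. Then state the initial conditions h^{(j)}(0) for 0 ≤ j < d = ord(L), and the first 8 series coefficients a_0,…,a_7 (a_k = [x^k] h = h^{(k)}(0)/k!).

L = (16 + 32·x + 64·x^2)·Dx + (-4 - 16·x)·Dx^2 + (1 + 8·x + 16·x^2)·Dx^3  (order 3).
h: a_k = 0, 0, -3, -4, 4, -16/5, 128/15, -768/35, …
ICs: h(0) = 0, h′(0) = 0, h′′(0) = -6.

f: a_k = 0, -2, 0, 4/3, 0, -4/15, 0, 8/315, …
g: a_k = 3, 6, -6, 12, -30, 84, -252, 792, …
L₀ := L_f ⊗_s L_g (sym. prod.), ord ≤ 2.
h=∫₀ˣh₀: take L = L₀·Dx.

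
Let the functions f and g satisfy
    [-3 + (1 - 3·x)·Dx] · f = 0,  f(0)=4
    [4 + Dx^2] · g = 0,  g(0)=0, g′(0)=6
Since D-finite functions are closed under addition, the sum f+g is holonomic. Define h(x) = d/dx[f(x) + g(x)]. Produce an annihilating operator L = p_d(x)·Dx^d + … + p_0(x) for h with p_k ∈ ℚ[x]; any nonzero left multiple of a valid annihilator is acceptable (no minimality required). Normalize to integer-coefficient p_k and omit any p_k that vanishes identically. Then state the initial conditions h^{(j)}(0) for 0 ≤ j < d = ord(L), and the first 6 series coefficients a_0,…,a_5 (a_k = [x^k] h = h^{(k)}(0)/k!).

L = (1344 - 288·x + 432·x^2) + (-116 + 396·x - 216·x^2 + 216·x^3)·Dx + (336 - 72·x + 108·x^2)·Dx^2 + (-29 + 99·x - 54·x^2 + 54·x^3)·Dx^3  (order 3).
h: a_k = 18, 72, 312, 1296, 4864, 17496, …
ICs: h(0) = 18, h′(0) = 72, h′′(0) = 624.

f: a_k = 4, 12, 36, 108, 324, 972, …
g: a_k = 0, 6, 0, -4, 0, 4/5, …
Sum ⇒ L₀ = lclm(L_f,L_g) in ℚ(x)⟨Dx⟩.
Differentiate: ansatz ord ≤ ord L₀ ⇒ L.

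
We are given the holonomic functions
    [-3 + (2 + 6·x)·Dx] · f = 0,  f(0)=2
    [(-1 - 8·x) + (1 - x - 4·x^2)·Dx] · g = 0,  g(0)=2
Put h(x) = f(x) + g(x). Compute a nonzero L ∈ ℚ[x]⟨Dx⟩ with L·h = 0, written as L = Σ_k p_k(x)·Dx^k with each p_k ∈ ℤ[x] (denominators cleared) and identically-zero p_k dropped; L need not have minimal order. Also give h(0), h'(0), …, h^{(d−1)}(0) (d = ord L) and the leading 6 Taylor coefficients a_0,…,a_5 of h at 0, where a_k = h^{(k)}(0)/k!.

f: a_k = 2, 3, -9/4, 27/8, -405/64, 1701/128, …
g: a_k = 2, 2, 10, 18, 58, 130, …
h₀=f+g: left-lcm gives L₀, ord ≤ 2.
L = (69 + 387·x + 900·x^2 + 1440·x^3) + (-49 - 318·x - 1257·x^2 - 3240·x^3 - 3600·x^4)·Dx + (-2 + 46·x + 234·x^2 - 86·x^3 - 1440·x^4 - 1440·x^5)·Dx^2  (order 2).
h: a_k = 4, 5, 31/4, 171/8, 3307/64, 18341/128, …
ICs: h(0) = 4, h′(0) = 5.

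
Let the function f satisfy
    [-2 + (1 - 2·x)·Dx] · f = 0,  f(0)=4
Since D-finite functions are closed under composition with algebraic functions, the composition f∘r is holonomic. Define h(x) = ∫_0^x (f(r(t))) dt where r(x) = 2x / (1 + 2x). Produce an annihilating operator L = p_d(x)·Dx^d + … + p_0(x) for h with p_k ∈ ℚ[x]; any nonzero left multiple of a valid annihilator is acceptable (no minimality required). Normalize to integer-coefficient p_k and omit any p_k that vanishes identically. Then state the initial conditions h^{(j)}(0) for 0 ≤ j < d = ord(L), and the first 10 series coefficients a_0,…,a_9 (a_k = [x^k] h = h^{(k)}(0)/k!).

L = 4·Dx + (-1 + 4·x^2)·Dx^2  (order 2).
h: a_k = 0, 4, 8, 32/3, 16, 128/5, 128/3, 512/7, 128, 2048/9, …
ICs: h(0) = 0, h′(0) = 4.

f: a_k = 4, 8, 16, 32, 64, 128, 256, 512, 1024, 2048, …
f∘r: x↦r, Dx↦Dx/r' in L_f ⇒ L₀.
h=∫h₀ ⇒ L = L₀·Dx.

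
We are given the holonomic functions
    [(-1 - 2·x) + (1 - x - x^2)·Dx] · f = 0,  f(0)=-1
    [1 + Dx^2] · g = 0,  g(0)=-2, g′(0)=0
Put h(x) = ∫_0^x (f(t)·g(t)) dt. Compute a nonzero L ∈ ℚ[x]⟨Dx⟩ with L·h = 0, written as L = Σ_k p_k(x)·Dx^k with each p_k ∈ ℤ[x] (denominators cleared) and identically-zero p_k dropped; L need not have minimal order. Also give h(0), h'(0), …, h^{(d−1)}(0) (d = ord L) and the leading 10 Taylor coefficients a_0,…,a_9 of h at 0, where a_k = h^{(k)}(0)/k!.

L = (1 + x + x^2)·Dx + (2 + 4·x)·Dx^2 + (-1 + x + x^2)·Dx^3  (order 3).
h: a_k = 0, 2, 1, 1, 5/4, 97/60, 157/72, 7619/2520, 12329/2880, 124121/20160, …
ICs: h(0) = 0, h′(0) = 2, h′′(0) = 2.

f: a_k = -1, -1, -2, -3, -5, -8, -13, -21, -34, -55, …
g: a_k = -2, 0, 1, 0, -1/12, 0, 1/360, 0, -1/20160, 0, …
f·g: L₀ = L_f ⊗_s L_g, ord ≤ 1·2.
h=∫h₀ ⇒ L = L₀·Dx.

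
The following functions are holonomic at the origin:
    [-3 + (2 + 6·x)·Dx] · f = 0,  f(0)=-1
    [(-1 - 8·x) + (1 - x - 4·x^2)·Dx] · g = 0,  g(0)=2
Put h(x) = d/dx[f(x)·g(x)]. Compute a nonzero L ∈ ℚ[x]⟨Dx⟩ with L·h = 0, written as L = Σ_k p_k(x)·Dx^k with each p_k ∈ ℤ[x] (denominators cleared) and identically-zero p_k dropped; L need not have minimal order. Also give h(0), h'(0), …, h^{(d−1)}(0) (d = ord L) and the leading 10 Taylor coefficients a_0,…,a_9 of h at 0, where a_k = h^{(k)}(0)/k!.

L = (43 + 474·x + 1491·x^2 + 2280·x^3 + 2160·x^4) + (-10 - 58·x - 78·x^2 + 242·x^3 + 960·x^4 + 864·x^5)·Dx  (order 1).
h: a_k = -5, -43/2, -819/8, -4531/16, -141175/128, -727869/256, -10226559/1024, -51616067/2048, -2738748735/32768, -13626938425/65536, …
ICs: h(0) = -5.

f: a_k = -1, -3/2, 9/8, -27/16, 405/128, -1701/256, 15309/1024, -72171/2048, 2814669/32768, -14073345/65536, …
g: a_k = 2, 2, 10, 18, 58, 130, 362, 882, 2330, 5858, …
f·g: L₀ = L_f ⊗_s L_g, ord ≤ 1·1.
Differentiate: ansatz ord ≤ ord L₀ ⇒ L.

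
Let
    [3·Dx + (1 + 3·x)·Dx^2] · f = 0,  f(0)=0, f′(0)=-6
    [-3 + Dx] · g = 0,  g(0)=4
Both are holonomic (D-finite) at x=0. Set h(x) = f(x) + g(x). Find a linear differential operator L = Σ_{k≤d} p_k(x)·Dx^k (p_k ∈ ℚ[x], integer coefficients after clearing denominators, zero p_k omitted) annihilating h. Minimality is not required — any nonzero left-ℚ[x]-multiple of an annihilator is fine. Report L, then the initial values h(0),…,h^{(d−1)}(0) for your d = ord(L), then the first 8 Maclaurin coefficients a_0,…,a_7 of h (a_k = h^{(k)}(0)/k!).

f: a_k = 0, -6, 9, -18, 81/2, -486/5, 243, -4374/7, …
g: a_k = 4, 12, 18, 18, 27/2, 81/10, 81/20, 243/140, …
Weyl lclm of L_f,L_g ⇒ L₀ (ord ≤ 3).
L = (-27 - 27·x)·Dx + (3 - 18·x - 27·x^2)·Dx^2 + (2 + 9·x + 9·x^2)·Dx^3  (order 3).
h: a_k = 4, 6, 27, 0, 54, -891/10, 4941/20, -87237/140, …
ICs: h(0) = 4, h′(0) = 6, h′′(0) = 54.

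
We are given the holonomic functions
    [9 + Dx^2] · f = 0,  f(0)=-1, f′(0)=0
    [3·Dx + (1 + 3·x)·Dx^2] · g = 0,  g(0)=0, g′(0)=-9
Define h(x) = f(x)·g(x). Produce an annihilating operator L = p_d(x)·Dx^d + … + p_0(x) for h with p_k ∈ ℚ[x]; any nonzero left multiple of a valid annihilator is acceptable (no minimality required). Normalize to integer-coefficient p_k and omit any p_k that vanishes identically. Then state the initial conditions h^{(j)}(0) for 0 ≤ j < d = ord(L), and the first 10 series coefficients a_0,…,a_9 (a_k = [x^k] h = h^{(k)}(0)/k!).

f: a_k = -1, 0, 9/2, 0, -27/8, 0, 81/80, 0, -729/4480, 0, …
g: a_k = 0, -9, 27/2, -27, 243/4, -729/5, 729/2, -6561/7, 19683/8, -6561, …
L₀ := L_f ⊗_s L_g (sym. prod.), ord ≤ 4.
L = (-81 + 486·x + 4617·x^2 + 11664·x^3 + 8748·x^4) + (36 + 540·x + 1944·x^2 + 1944·x^3)·Dx + (180·x + 1134·x^2 + 2592·x^3 + 1944·x^4)·Dx^2 + (4 + 60·x + 216·x^2 + 216·x^3)·Dx^3 + (1 + 14·x + 69·x^2 + 144·x^3 + 108·x^4)·Dx^4  (order 4).
h: a_k = 0, 9, -27/2, -27/2, 0, 2187/40, -2187/16, 203391/560, -80919/80, 2517237/896, …
ICs: h(0) = 0, h′(0) = 9, h′′(0) = -27, h′′′(0) = -81.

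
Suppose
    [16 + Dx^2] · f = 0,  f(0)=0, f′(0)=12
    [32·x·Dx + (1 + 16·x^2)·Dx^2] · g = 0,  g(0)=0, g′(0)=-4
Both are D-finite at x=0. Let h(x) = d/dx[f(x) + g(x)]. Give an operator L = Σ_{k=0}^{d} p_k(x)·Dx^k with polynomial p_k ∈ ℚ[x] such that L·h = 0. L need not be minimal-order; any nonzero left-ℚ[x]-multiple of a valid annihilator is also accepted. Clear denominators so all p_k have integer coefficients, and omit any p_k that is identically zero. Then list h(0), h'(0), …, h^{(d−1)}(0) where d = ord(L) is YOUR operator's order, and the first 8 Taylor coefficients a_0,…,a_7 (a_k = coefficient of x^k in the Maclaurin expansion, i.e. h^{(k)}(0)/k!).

L = (-5632·x + 114688·x^3 + 131072·x^5) + (-16 + 1792·x^2 + 36864·x^4 + 65536·x^6)·Dx + (-352·x + 7168·x^3 + 8192·x^5)·Dx^2 + (-1 + 112·x^2 + 2304·x^4 + 4096·x^6)·Dx^3  (order 3).
h: a_k = 8, 0, -32, 0, -896, 0, 244736/15, 0, …
ICs: h(0) = 8, h′(0) = 0, h′′(0) = -64.

f: a_k = 0, 12, 0, -32, 0, 128/5, 0, -1024/105, …
g: a_k = 0, -4, 0, 64/3, 0, -1024/5, 0, 16384/7, …
h₀=f+g: left-lcm gives L₀, ord ≤ 4.
Derive L from L₀ (diff closure).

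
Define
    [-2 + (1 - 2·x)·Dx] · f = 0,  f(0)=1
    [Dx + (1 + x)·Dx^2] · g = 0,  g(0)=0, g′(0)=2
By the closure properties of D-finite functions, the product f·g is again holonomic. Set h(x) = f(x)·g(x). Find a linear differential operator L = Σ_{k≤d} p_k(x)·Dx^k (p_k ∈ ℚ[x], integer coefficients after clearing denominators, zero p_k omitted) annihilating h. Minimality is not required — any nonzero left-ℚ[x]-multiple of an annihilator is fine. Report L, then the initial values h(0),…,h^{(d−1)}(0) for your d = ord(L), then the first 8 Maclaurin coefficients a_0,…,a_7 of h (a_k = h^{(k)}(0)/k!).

L = 2 + (3 + 6·x)·Dx + (-1 + x + 2·x^2)·Dx^2  (order 2).
h: a_k = 0, 2, 3, 20/3, 77/6, 391/15, 259/5, 3636/35, …
ICs: h(0) = 0, h′(0) = 2.

f: a_k = 1, 2, 4, 8, 16, 32, 64, 128, …
g: a_k = 0, 2, -1, 2/3, -1/2, 2/5, -1/3, 2/7, …
h₀=f·g: eliminate ⇒ L₀, order ≤ 1·2.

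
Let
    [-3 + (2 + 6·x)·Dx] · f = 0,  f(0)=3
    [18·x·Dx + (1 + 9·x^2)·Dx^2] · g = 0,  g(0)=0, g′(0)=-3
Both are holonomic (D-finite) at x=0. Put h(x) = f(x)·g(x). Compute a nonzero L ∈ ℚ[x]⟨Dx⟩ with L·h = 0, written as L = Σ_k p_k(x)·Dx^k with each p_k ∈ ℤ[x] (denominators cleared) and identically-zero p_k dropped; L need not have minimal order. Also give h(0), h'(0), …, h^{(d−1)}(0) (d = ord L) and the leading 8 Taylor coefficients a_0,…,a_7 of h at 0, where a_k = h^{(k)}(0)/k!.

f: a_k = 3, 9/2, -27/8, 81/16, -1215/128, 5103/256, -45927/1024, 216513/2048, …
g: a_k = 0, -3, 0, 9, 0, -243/5, 0, 2187/7, …
h₀=f·g: eliminate ⇒ L₀, order ≤ 1·2.
L = (27 - 108·x - 81·x^2) + (-12 + 36·x + 324·x^2 + 324·x^3)·Dx + (4 + 24·x + 72·x^2 + 216·x^3 + 324·x^4)·Dx^2  (order 2).
h: a_k = 0, -9, -27/2, 297/8, 405/16, -94527/640, -298161/1280, 41231511/35840, …
ICs: h(0) = 0, h′(0) = -9.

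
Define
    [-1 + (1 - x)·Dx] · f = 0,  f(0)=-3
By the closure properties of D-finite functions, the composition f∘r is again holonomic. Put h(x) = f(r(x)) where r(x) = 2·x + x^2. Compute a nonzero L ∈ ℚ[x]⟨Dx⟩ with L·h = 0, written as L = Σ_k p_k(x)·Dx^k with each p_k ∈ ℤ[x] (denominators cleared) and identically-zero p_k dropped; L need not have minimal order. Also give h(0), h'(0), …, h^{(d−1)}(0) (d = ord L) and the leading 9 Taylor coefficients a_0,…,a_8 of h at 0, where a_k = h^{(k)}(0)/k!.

f: a_k = -3, -3, -3, -3, -3, -3, -3, -3, -3, …
L₀ from L_f via x↦r, Dx↦r'^{-1}Dx.
L = (2 + 2·x) + (-1 + 2·x + x^2)·Dx  (order 1).
h: a_k = -3, -6, -15, -36, -87, -210, -507, -1224, -2955, …
ICs: h(0) = -3.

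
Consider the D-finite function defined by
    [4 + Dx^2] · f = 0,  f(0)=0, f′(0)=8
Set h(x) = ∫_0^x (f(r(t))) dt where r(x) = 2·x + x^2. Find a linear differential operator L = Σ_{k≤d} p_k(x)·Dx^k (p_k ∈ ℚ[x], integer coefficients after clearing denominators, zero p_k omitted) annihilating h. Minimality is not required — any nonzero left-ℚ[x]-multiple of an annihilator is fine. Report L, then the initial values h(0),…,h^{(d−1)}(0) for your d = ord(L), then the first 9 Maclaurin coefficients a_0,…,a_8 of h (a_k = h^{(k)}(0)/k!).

L = (16 + 48·x + 48·x^2 + 16·x^3)·Dx - Dx^2 + (1 + x)·Dx^3  (order 3).
h: a_k = 0, 0, 8, 8/3, -32/3, -64/5, 16/45, 80/7, 2848/315, …
ICs: h(0) = 0, h′(0) = 0, h′′(0) = 16.

f: a_k = 0, 8, 0, -16/3, 0, 16/15, 0, -32/315, 0, …
Change of var in L_f (x↦r) gives L₀.
Integrate: L := L₀·Dx.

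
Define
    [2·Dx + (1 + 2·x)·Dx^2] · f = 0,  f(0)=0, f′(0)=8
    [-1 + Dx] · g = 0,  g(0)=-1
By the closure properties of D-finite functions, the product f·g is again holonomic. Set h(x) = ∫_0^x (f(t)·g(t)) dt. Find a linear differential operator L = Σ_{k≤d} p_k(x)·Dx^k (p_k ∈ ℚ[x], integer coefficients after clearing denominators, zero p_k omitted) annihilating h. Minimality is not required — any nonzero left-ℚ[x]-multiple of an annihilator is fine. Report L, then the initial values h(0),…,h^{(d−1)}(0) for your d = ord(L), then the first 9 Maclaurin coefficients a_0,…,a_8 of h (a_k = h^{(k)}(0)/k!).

L = (-1 + 2·x)·Dx - 4·x·Dx^2 + (1 + 2·x)·Dx^3  (order 3).
h: a_k = 0, 0, -4, 0, -5/3, 8/5, -209/90, 212/63, -25829/5040, …
ICs: h(0) = 0, h′(0) = 0, h′′(0) = -8.

f: a_k = 0, 8, -8, 32/3, -16, 128/5, -128/3, 512/7, -128, …
g: a_k = -1, -1, -1/2, -1/6, -1/24, -1/120, -1/720, -1/5040, -1/40320, …
Sym-product of L_f,L_g gives L₀ (≤ ord 2).
∫: right-multiply L₀ by Dx.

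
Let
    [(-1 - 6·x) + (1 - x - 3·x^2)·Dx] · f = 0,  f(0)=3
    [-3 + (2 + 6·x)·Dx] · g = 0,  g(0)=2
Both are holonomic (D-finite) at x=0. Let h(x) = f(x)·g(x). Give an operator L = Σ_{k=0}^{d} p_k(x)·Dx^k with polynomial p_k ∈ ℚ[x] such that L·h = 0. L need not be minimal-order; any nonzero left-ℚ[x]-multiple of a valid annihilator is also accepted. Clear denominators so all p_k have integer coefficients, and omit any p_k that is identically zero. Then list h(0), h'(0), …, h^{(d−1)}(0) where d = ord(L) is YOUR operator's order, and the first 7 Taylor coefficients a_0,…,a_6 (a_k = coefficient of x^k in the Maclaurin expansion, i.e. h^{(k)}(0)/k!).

L = (5 + 15·x + 27·x^2) + (-2 - 4·x + 12·x^2 + 18·x^3)·Dx  (order 1).
h: a_k = 6, 15, 105/4, 651/8, 9033/64, 54417/128, 388533/512, …
ICs: h(0) = 6.

f: a_k = 3, 3, 12, 21, 57, 120, 291, …
g: a_k = 2, 3, -9/4, 27/8, -405/64, 1701/128, -15309/512, …
L₀ := L_f ⊗_s L_g (sym. prod.), ord ≤ 1.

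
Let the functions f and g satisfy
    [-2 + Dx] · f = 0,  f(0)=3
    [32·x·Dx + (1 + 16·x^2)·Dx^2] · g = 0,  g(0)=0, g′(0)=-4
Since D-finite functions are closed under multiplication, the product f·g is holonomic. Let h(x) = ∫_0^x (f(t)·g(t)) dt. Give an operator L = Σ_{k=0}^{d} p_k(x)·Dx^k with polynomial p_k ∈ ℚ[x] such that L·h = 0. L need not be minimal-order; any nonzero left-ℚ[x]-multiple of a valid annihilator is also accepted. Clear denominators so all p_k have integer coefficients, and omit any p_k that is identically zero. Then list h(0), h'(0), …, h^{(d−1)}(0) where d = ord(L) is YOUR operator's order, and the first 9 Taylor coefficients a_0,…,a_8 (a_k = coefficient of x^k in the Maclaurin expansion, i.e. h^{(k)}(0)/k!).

L = (4 - 64·x + 64·x^2)·Dx + (-4 + 32·x - 64·x^2)·Dx^2 + (1 + 16·x^2)·Dx^3  (order 3).
h: a_k = 0, 0, -6, -8, 10, 112/5, -412/5, -3440/21, 25526/35, …
ICs: h(0) = 0, h′(0) = 0, h′′(0) = -12.

f: a_k = 3, 6, 6, 4, 2, 4/5, 4/15, 8/105, 2/105, …
g: a_k = 0, -4, 0, 64/3, 0, -1024/5, 0, 16384/7, 0, …
Sym-product of L_f,L_g gives L₀ (≤ ord 2).
h=∫₀ˣh₀: take L = L₀·Dx.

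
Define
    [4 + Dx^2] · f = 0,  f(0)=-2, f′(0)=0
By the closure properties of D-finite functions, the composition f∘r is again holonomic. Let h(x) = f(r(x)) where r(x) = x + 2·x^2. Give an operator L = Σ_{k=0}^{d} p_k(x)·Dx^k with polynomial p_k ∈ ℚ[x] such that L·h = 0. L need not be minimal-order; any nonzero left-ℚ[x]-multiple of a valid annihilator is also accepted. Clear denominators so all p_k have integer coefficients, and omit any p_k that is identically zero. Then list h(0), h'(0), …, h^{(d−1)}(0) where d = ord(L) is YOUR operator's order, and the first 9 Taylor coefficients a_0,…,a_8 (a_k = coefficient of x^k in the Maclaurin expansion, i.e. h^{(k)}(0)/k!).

L = (4 + 48·x + 192·x^2 + 256·x^3) - 4·Dx + (1 + 4·x)·Dx^2  (order 2).
h: a_k = -2, 0, 4, 16, 44/3, -32/3, -1432/45, -608/15, -3364/315, …
ICs: h(0) = -2, h′(0) = 0.

f: a_k = -2, 0, 4, 0, -4/3, 0, 8/45, 0, -4/315, …
h₀=f(r): pull back L_f along r ⇒ L₀.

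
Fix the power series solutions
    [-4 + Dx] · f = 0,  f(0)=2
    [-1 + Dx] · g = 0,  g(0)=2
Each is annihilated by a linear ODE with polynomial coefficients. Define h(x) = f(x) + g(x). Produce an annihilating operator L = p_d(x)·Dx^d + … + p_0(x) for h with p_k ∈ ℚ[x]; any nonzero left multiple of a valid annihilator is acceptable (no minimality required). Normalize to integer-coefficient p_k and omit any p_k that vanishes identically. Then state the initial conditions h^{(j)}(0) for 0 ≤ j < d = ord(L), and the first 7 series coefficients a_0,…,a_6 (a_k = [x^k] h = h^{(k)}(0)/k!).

f: a_k = 2, 8, 16, 64/3, 64/3, 256/15, 512/45, …
g: a_k = 2, 2, 1, 1/3, 1/12, 1/60, 1/360, …
h₀=f+g: left-lcm gives L₀, ord ≤ 2.
L = 4 - 5·Dx + Dx^2  (order 2).
h: a_k = 4, 10, 17, 65/3, 257/12, 205/12, 4097/360, …
ICs: h(0) = 4, h′(0) = 10.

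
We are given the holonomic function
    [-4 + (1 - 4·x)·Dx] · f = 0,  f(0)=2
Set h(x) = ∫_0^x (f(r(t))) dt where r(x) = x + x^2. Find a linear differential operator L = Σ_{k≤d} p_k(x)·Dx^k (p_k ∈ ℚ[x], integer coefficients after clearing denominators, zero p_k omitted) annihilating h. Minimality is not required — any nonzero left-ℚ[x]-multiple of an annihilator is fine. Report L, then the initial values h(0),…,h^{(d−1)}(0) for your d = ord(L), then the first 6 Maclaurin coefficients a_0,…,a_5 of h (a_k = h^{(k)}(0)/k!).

f: a_k = 2, 8, 32, 128, 512, 2048, …
Change of var in L_f (x↦r) gives L₀.
∫: right-multiply L₀ by Dx.
L = (4 + 8·x)·Dx + (-1 + 4·x + 4·x^2)·Dx^2  (order 2).
h: a_k = 0, 2, 4, 40/3, 48, 928/5, …
ICs: h(0) = 0, h′(0) = 2.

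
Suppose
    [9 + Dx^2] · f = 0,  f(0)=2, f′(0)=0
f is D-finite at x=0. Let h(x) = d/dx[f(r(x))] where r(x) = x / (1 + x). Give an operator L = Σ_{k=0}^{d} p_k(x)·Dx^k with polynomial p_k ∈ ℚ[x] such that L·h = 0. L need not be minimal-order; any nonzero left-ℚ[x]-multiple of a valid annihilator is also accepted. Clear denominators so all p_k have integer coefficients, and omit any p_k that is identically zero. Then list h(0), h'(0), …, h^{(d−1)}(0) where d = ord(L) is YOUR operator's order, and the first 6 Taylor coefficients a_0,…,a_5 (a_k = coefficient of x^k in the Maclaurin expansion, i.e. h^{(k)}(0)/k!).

f: a_k = 2, 0, -9, 0, 27/4, 0, …
Substitute x→r, Dx→(1/r')Dx; clear ⇒ L₀.
h=h₀': d/dx-closure on L₀ ⇒ L.
L = (15 + 12·x + 6·x^2) + (6 + 18·x + 18·x^2 + 6·x^3)·Dx + (1 + 4·x + 6·x^2 + 4·x^3 + x^4)·Dx^2  (order 2).
h: a_k = 0, -18, 54, -81, 45, 2457/20, …
ICs: h(0) = 0, h′(0) = -18.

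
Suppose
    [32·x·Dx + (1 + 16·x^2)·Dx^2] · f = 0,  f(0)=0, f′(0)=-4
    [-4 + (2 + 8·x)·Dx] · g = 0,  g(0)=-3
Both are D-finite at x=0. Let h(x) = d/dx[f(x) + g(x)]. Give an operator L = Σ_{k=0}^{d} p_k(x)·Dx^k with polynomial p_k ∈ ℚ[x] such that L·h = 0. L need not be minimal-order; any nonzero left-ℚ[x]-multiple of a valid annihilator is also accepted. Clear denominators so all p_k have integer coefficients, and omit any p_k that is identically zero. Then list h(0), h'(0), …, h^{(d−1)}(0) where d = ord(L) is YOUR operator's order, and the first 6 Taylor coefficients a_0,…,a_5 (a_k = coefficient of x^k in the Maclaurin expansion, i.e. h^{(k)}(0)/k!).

L = (-32 - 320·x + 1536·x^2 + 3072·x^3) + (-22 - 128·x + 320·x^2 + 6144·x^3 + 10752·x^4)·Dx + (-1 + 12·x + 96·x^2 + 384·x^3 + 1792·x^4 + 3072·x^5)·Dx^2  (order 2).
h: a_k = -10, 12, 28, 120, -1444, 1512, …
ICs: h(0) = -10, h′(0) = 12.

f: a_k = 0, -4, 0, 64/3, 0, -1024/5, …
g: a_k = -3, -6, 6, -12, 30, -84, …
Sum ⇒ L₀ = lclm(L_f,L_g) in ℚ(x)⟨Dx⟩.
h₀' ⇒ L via d/dx closure of L₀.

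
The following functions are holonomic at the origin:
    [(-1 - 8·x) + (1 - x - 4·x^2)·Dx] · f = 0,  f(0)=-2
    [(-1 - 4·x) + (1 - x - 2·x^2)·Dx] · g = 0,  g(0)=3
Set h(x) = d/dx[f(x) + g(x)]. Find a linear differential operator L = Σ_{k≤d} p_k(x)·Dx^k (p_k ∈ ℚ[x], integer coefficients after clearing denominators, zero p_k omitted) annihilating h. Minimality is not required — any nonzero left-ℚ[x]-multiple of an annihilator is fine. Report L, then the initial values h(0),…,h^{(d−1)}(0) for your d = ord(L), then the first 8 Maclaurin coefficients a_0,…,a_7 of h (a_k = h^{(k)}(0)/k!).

L = (-6 - 336·x - 480·x^2 - 1824·x^3 - 3864·x^4 - 6528·x^5 + 2304·x^6) + (6 + 66·x + 156·x^2 + 168·x^3 + 162·x^4 - 3768·x^5 - 3456·x^6 + 1536·x^7)·Dx + (-1 + 2·x - 13·x^2 - 28·x^3 + 222·x^4 + 134·x^5 - 612·x^6 - 320·x^7 + 192·x^8)·Dx^2  (order 2).
h: a_k = 1, -2, -9, -100, -335, -1398, -4389, -14536, …
ICs: h(0) = 1, h′(0) = -2.

f: a_k = -2, -2, -10, -18, -58, -130, -362, -882, …
g: a_k = 3, 3, 9, 15, 33, 63, 129, 255, …
Weyl lclm of L_f,L_g ⇒ L₀ (ord ≤ 2).
Derive L from L₀ (diff closure).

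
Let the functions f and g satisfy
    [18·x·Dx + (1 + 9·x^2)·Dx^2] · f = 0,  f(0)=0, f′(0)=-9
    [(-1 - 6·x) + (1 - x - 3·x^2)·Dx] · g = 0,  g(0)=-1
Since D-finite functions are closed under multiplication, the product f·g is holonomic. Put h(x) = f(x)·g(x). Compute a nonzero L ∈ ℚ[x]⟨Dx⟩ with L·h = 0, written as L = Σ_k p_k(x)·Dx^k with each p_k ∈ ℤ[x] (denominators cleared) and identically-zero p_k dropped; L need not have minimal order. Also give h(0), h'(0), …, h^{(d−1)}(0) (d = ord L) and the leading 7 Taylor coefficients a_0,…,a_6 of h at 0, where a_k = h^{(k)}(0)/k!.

f: a_k = 0, -9, 0, 27, 0, -729/5, 0, …
g: a_k = -1, -1, -4, -7, -19, -40, -97, …
f·g: L₀ = L_f ⊗_s L_g, ord ≤ 2·1.
L = (6 + 18·x + 162·x^2) + (2 - 6·x + 36·x^2 + 162·x^3)·Dx + (-1 + x - 6·x^2 + 9·x^3 + 27·x^4)·Dx^2  (order 2).
h: a_k = 0, 9, 9, 9, 36, 1044/5, 1584/5, …
ICs: h(0) = 0, h′(0) = 9.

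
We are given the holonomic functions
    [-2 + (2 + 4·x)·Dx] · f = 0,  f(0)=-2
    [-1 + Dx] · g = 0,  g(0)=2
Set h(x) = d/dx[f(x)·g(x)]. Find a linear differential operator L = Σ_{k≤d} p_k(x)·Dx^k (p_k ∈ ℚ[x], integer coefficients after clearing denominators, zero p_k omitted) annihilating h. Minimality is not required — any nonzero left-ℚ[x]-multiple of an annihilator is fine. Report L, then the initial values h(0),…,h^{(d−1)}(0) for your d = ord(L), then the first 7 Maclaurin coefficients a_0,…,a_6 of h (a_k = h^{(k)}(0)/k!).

f: a_k = -2, -2, 1, -1, 5/4, -7/4, 21/8, …
g: a_k = 2, 2, 1, 1/3, 1/12, 1/60, 1/360, …
f·g: L₀ = L_f ⊗_s L_g, ord ≤ 1·1.
Differentiate: ansatz ord ≤ ord L₀ ⇒ L.
L = (1 + 4·x + 2·x^2) + (-1 - 3·x - 2·x^2)·Dx  (order 1).
h: a_k = -8, -8, -8, 8/3, -28/3, 244/15, -1388/45, …
ICs: h(0) = -8.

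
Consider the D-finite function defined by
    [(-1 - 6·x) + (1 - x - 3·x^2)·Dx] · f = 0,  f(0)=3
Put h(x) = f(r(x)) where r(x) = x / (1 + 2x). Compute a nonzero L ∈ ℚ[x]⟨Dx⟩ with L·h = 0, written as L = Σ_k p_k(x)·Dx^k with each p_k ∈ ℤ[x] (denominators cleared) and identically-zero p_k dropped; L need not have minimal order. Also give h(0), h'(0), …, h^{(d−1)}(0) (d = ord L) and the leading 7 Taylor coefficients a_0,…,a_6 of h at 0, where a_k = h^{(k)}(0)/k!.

f: a_k = 3, 3, 12, 21, 57, 120, 291, …
Substitute x→r, Dx→(1/r')Dx; clear ⇒ L₀.
L = (1 + 8·x) + (-1 - 5·x - 5·x^2 + 2·x^3)·Dx  (order 1).
h: a_k = 3, 3, 6, -15, 51, -168, 555, …
ICs: h(0) = 3.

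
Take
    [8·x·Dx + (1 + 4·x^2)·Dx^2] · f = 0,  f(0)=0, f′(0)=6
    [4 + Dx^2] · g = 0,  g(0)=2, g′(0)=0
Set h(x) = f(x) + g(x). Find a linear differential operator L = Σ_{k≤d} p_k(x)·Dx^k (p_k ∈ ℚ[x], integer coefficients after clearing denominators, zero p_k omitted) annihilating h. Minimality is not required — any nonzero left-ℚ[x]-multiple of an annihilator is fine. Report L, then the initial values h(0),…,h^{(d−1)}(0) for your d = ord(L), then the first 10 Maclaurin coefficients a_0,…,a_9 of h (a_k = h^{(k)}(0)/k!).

f: a_k = 0, 6, 0, -8, 0, 96/5, 0, -384/7, 0, 512/3, …
g: a_k = 2, 0, -4, 0, 4/3, 0, -8/45, 0, 4/315, 0, …
L₀ := lclm(L_f,L_g); ord L₀ ≤ 2+2.
L = (-352·x + 1792·x^3 + 512·x^5)·Dx + (-4 + 112·x^2 + 576·x^4 + 256·x^6)·Dx^2 + (-88·x + 448·x^3 + 128·x^5)·Dx^3 + (-1 + 28·x^2 + 144·x^4 + 64·x^6)·Dx^4  (order 4).
h: a_k = 2, 6, -4, -8, 4/3, 96/5, -8/45, -384/7, 4/315, 512/3, …
ICs: h(0) = 2, h′(0) = 6, h′′(0) = -8, h′′′(0) = -48.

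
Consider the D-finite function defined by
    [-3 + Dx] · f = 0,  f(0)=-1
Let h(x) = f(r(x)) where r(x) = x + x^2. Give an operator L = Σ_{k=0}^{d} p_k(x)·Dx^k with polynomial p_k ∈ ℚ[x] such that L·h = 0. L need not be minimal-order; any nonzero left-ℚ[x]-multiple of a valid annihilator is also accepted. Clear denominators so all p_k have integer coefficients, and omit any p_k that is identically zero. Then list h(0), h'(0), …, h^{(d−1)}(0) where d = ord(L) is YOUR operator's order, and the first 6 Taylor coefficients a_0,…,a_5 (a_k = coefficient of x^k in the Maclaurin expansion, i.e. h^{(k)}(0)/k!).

L = (-3 - 6·x) + Dx  (order 1).
h: a_k = -1, -3, -15/2, -27/2, -171/8, -1161/40, …
ICs: h(0) = -1.

f: a_k = -1, -3, -9/2, -9/2, -27/8, -81/40, …
f∘r: x↦r, Dx↦Dx/r' in L_f ⇒ L₀.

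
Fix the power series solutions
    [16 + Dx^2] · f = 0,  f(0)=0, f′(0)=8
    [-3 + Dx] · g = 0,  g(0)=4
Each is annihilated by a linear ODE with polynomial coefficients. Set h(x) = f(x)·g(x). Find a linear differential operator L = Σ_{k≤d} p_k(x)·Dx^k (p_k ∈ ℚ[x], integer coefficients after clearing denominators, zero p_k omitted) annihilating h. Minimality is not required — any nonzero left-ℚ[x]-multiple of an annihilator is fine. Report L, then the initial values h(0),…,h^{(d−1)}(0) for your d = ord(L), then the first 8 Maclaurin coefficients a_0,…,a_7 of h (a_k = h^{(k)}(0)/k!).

f: a_k = 0, 8, 0, -64/3, 0, 256/15, 0, -2048/315, …
g: a_k = 4, 12, 18, 18, 27/2, 81/10, 81/20, 243/140, …
h₀=f·g: eliminate ⇒ L₀, order ≤ 2·1.
L = 25 - 6·Dx + Dx^2  (order 2).
h: a_k = 0, 32, 96, 176/3, -112, -3116/15, -572/5, 8062/315, …
ICs: h(0) = 0, h′(0) = 32.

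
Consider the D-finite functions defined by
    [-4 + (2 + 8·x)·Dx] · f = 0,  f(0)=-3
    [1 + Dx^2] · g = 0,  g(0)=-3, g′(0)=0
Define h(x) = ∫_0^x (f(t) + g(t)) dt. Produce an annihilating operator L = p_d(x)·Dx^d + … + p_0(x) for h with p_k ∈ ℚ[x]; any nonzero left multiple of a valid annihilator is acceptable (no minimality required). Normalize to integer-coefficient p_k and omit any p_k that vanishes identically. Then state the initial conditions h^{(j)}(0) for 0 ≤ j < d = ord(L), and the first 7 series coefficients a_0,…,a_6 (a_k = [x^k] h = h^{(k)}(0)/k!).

f: a_k = -3, -6, 6, -12, 30, -84, 252, …
g: a_k = -3, 0, 3/2, 0, -1/8, 0, 1/240, …
f+g: L₀ = lclm(L_f,L_g), ord ≤ 1+2.
∫: right-multiply L₀ by Dx.
L = (-26 - 16·x - 32·x^2)·Dx + (-3 - 4·x + 48·x^2 + 64·x^3)·Dx^2 + (-26 - 16·x - 32·x^2)·Dx^3 + (-3 - 4·x + 48·x^2 + 64·x^3)·Dx^4  (order 4).
h: a_k = 0, -6, -3, 5/2, -3, 239/40, -14, …
ICs: h(0) = 0, h′(0) = -6, h′′(0) = -6, h′′′(0) = 15.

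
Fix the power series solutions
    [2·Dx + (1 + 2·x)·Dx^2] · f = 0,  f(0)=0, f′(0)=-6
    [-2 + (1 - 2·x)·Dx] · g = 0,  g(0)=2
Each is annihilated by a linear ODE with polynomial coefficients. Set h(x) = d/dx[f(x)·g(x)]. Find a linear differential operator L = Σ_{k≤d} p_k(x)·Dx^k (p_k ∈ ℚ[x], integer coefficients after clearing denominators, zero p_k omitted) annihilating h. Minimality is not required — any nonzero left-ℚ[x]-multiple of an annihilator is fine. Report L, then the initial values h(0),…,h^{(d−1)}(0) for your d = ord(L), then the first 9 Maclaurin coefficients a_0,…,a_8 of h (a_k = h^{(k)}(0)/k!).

L = 16 + (2 + 20·x)·Dx + (-1 + 4·x^2)·Dx^2  (order 2).
h: a_k = -12, -24, -120, -224, -752, -7104/5, -20416/5, -272896/35, -721536/35, …
ICs: h(0) = -12, h′(0) = -24.

f: a_k = 0, -6, 6, -8, 12, -96/5, 32, -384/7, 96, …
g: a_k = 2, 4, 8, 16, 32, 64, 128, 256, 512, …
f·g: L₀ = L_f ⊗_s L_g, ord ≤ 2·1.
h=h₀': d/dx-closure on L₀ ⇒ L.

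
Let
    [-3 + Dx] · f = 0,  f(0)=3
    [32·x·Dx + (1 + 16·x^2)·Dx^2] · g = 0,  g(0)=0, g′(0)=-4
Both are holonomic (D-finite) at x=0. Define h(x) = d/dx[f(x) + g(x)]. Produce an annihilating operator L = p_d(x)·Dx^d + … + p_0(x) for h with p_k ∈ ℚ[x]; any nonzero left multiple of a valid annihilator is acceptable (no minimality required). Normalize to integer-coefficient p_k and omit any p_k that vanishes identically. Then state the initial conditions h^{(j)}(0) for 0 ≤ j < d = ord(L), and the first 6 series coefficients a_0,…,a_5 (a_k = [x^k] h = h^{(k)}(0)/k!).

f: a_k = 3, 9, 27/2, 27/2, 81/8, 243/40, …
g: a_k = 0, -4, 0, 64/3, 0, -1024/5, …
f+g: L₀ = lclm(L_f,L_g), ord ≤ 1+2.
h₀' ⇒ L via d/dx closure of L₀.
L = (96 - 288·x - 4608·x^2 - 4608·x^3) + (-41 + 1248·x^2 - 2304·x^4)·Dx + (3 + 32·x + 96·x^2 + 512·x^3 + 768·x^4)·Dx^2  (order 2).
h: a_k = 5, 27, 209/2, 81/2, -7949/8, 729/40, …
ICs: h(0) = 5, h′(0) = 27.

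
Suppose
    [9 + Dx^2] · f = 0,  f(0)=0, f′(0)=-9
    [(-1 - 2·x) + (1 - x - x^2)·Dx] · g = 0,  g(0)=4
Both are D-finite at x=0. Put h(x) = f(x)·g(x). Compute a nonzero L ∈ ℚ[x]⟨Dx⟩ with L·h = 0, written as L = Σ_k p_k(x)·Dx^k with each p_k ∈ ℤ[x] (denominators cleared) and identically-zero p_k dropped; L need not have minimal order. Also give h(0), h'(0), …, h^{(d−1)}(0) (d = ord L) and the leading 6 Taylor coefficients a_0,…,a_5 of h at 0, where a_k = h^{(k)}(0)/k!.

f: a_k = 0, -9, 0, 27/2, 0, -243/40, …
g: a_k = 4, 4, 8, 12, 20, 32, …
L₀ := L_f ⊗_s L_g (sym. prod.), ord ≤ 2.
L = (-7 + 9·x + 9·x^2) + (2 + 4·x)·Dx + (-1 + x + x^2)·Dx^2  (order 2).
h: a_k = 0, -36, -36, -18, -54, -963/10, …
ICs: h(0) = 0, h′(0) = -36.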